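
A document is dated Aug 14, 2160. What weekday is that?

Thursday

Doomsday rule: the anchor day for the 2100s is Sunday. For year 60: 60÷12 = 5 r 0, and 0÷4 = 0, so 5+0+0 = 5.
Sunday + 5 ≡ Friday — that's 2160's doomsday.
In August the doomsday date is Aug 8.
Aug 14 is 6 days after Aug 8; 6 mod 7 = 6, so Friday + 6 = Thursday.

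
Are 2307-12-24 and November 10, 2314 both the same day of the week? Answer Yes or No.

Yes

From Dec 24, 2307 to Nov 10, 2314 is 2513 days.
2513 mod 7 = 0, so they are the same weekday.
(Dec 24, 2307 is a Tuesday; Nov 10, 2314 is a Tuesday.)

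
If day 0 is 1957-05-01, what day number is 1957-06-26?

56

May 1, 1957 → Jun 1, 1957: 31 days (May has 31).
Jun 1, 1957 → Jun 26, 1957: 25 days.
Total: 56 days.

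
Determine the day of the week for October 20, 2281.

Thursday

Doomsday rule: the anchor day for the 2200s is Friday. For year 81: 81÷12 = 6 r 9, and 9÷4 = 2, so 6+9+2 = 17.
Friday + 17 ≡ Monday — that's 2281's doomsday.
In October the doomsday date is Oct 10.
Oct 20 is 10 days after Oct 10; 10 mod 7 = 3, so Monday + 3 = Thursday.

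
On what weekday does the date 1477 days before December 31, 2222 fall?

First find the weekday of Dec 31, 2222. Doomsday rule: the anchor day for the 2200s is Friday. For year 22: 22÷12 = 1 r 10, and 10÷4 = 2, so 1+10+2 = 13.
Friday + 13 ≡ Thursday — that's 2222's doomsday.
In December the doomsday date is Dec 12.
Dec 31 is 19 days after Dec 12; 19 mod 7 = 5, so Thursday + 5 = Tuesday.
1477 mod 7 = 0, so 1477 days before a Tuesday is Tuesday − 0 = Tuesday.

Tuesday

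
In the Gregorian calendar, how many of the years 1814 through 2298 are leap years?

118

Multiples of 4 in [1814,2298]: 121.
Of those, multiples of 100: 4 (not leap unless ÷400).
Multiples of 400: 1.
Leap years = 121 − 4 + 1 = 118.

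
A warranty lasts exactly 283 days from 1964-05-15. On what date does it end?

February 22, 1965

May has 31 days: +17 → Jun 1, 1964 (266 left).
Jun has 30 days: +30 → Jul 1, 1964 (236 left).
Jul has 31 days: +31 → Aug 1, 1964 (205 left).
Aug has 31 days: +31 → Sep 1, 1964 (174 left).
Sep has 30 days: +30 → Oct 1, 1964 (144 left).
Oct has 31 days: +31 → Nov 1, 1964 (113 left).
Nov has 30 days: +30 → Dec 1, 1964 (83 left).
Dec has 31 days: +31 → Jan 1, 1965 (52 left).
Jan has 31 days: +31 → Feb 1, 1965 (21 left).
+21 → Feb 22, 1965.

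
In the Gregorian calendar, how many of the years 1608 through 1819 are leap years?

51

Multiples of 4 in [1608,1819]: 53.
Of those, multiples of 100: 2 (not leap unless ÷400).
Multiples of 400: 0.
Leap years = 53 − 2 + 0 = 51.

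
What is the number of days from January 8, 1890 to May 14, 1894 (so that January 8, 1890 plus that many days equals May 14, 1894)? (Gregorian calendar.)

Jan 8, 1890 → Jan 8, 1891: 365 days.
Jan 8, 1891 → Jan 8, 1892: 365 days.
Jan 8, 1892 → Jan 8, 1893: 366 days (Feb 29, 1892 is in that span).
Jan 8, 1893 → Jan 8, 1894: 365 days.
Jan 8, 1894 → Feb 8, 1894: 31 days (January has 31).
Feb 8, 1894 → Mar 8, 1894: 28 days (February has 28).
Mar 8, 1894 → Apr 8, 1894: 31 days (March has 31).
Apr 8, 1894 → May 8, 1894: 30 days (April has 30).
May 8, 1894 → May 14, 1894: 6 days.
Total: 1587 days.

1587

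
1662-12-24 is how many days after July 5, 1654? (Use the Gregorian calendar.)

3094

Jul 5, 1654 → Jul 5, 1655: 365 days.
Jul 5, 1655 → Jul 5, 1656: 366 days (Feb 29, 1656 is in that span).
Jul 5, 1656 → Jul 5, 1657: 365 days.
Jul 5, 1657 → Jul 5, 1658: 365 days.
Jul 5, 1658 → Jul 5, 1659: 365 days.
Jul 5, 1659 → Jul 5, 1660: 366 days (Feb 29, 1660 is in that span).
Jul 5, 1660 → Jul 5, 1661: 365 days.
Jul 5, 1661 → Jul 5, 1662: 365 days.
Jul 5, 1662 → Aug 5, 1662: 31 days (July has 31).
Aug 5, 1662 → Sep 5, 1662: 31 days (August has 31).
Sep 5, 1662 → Oct 5, 1662: 30 days (September has 30).
Oct 5, 1662 → Nov 5, 1662: 31 days (October has 31).
Nov 5, 1662 → Dec 5, 1662: 30 days (November has 30).
Dec 5, 1662 → Dec 24, 1662: 19 days.
Total: 3094 days.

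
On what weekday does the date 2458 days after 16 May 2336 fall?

First find the weekday of May 16, 2336. Doomsday rule: the anchor day for the 2300s is Wednesday. For year 36: 36÷12 = 3 r 0, and 0÷4 = 0, so 3+0+0 = 3.
Wednesday + 3 ≡ Saturday — that's 2336's doomsday.
In May the doomsday date is May 9.
May 16 is 7 days after May 9; 7 mod 7 = 0, so Saturday + 0 = Saturday.
2458 mod 7 = 1, so 2458 days after a Saturday is Saturday + 1 = Sunday.

Sunday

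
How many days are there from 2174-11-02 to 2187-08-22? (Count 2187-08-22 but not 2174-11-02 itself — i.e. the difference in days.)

Nov 2, 2174 → Nov 2, 2175: 365 days.
Nov 2, 2175 → Nov 2, 2176: 366 days (Feb 29, 2176 is in that span).
Nov 2, 2176 → Nov 2, 2177: 365 days.
Nov 2, 2177 → Nov 2, 2178: 365 days.
Nov 2, 2178 → Nov 2, 2179: 365 days.
Nov 2, 2179 → Nov 2, 2180: 366 days (Feb 29, 2180 is in that span).
Nov 2, 2180 → Nov 2, 2181: 365 days.
Nov 2, 2181 → Nov 2, 2182: 365 days.
Nov 2, 2182 → Nov 2, 2183: 365 days.
Nov 2, 2183 → Nov 2, 2184: 366 days (Feb 29, 2184 is in that span).
Nov 2, 2184 → Nov 2, 2185: 365 days.
Nov 2, 2185 → Nov 2, 2186: 365 days.
Nov 2, 2186 → Dec 2, 2186: 30 days (November has 30).
Dec 2, 2186 → Jan 2, 2187: 31 days (December has 31).
Jan 2, 2187 → Feb 2, 2187: 31 days (January has 31).
Feb 2, 2187 → Mar 2, 2187: 28 days (February has 28).
Mar 2, 2187 → Apr 2, 2187: 31 days (March has 31).
Apr 2, 2187 → May 2, 2187: 30 days (April has 30).
May 2, 2187 → Jun 2, 2187: 31 days (May has 31).
Jun 2, 2187 → Jul 2, 2187: 30 days (June has 30).
Jul 2, 2187 → Aug 2, 2187: 31 days (July has 31).
Aug 2, 2187 → Aug 22, 2187: 20 days.
Total: 4676 days.

4676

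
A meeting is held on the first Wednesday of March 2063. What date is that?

March 7, 2063

March 1, 2063 is a Thursday.
The first Wednesday is therefore March 7 (6 days later).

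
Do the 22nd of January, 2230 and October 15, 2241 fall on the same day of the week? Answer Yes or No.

Yes

From Jan 22, 2230 to Oct 15, 2241 is 4284 days.
4284 mod 7 = 0, so they are the same weekday.
(Jan 22, 2230 is a Friday; Oct 15, 2241 is a Friday.)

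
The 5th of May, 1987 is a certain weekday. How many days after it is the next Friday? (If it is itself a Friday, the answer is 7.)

3

May 5, 1987 is a Tuesday.
From Tuesday to the next Friday is 3 days.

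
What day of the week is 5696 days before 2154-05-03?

Sunday

First find the weekday of May 3, 2154. Doomsday rule: the anchor day for the 2100s is Sunday. For year 54: 54÷12 = 4 r 6, and 6÷4 = 1, so 4+6+1 = 11.
Sunday + 11 ≡ Thursday — that's 2154's doomsday.
In May the doomsday date is May 9.
May 3 is 6 days before May 9; 6 mod 7 = 6, so Thursday − 6 = Friday.
5696 mod 7 = 5, so 5696 days before a Friday is Friday − 5 = Sunday.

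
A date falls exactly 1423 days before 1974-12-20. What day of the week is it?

Dec 20, 1974 is a Friday.
1423 mod 7 = 2, so 1423 days before a Friday is Friday − 2 = Wednesday.

Wednesday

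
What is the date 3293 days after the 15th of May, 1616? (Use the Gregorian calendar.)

+365 (one year) → May 15, 1617 (2928 left).
+365 (one year) → May 15, 1618 (2563 left).
+365 (one year) → May 15, 1619 (2198 left).
+366 (one year; includes Feb 29, 1620) → May 15, 1620 (1832 left).
+365 (one year) → May 15, 1621 (1467 left).
+365 (one year) → May 15, 1622 (1102 left).
+365 (one year) → May 15, 1623 (737 left).
+366 (one year; includes Feb 29, 1624) → May 15, 1624 (371 left).
May has 31 days: +17 → Jun 1, 1624 (354 left).
Jun has 30 days: +30 → Jul 1, 1624 (324 left).
Jul has 31 days: +31 → Aug 1, 1624 (293 left).
Aug has 31 days: +31 → Sep 1, 1624 (262 left).
Sep has 30 days: +30 → Oct 1, 1624 (232 left).
Oct has 31 days: +31 → Nov 1, 1624 (201 left).
Nov has 30 days: +30 → Dec 1, 1624 (171 left).
Dec has 31 days: +31 → Jan 1, 1625 (140 left).
Jan has 31 days: +31 → Feb 1, 1625 (109 left).
Feb has 28 days: +28 → Mar 1, 1625 (81 left).
Mar has 31 days: +31 → Apr 1, 1625 (50 left).
Apr has 30 days: +30 → May 1, 1625 (20 left).
+20 → May 21, 1625.

May 21, 1625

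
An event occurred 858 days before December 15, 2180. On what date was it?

August 10, 2178

−366 (one year; includes Feb 29, 2180) → Dec 15, 2179 (492 left).
−365 (one year) → Dec 15, 2178 (127 left).
−15 → Nov 30, 2178 (end of Nov, 30 days; 112 left).
−30 → Oct 31, 2178 (end of Oct, 31 days; 82 left).
−31 → Sep 30, 2178 (end of Sep, 30 days; 51 left).
−30 → Aug 31, 2178 (end of Aug, 31 days; 21 left).
−21 → Aug 10, 2178.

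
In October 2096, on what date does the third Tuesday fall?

October 16, 2096

October 1, 2096 is a Monday.
The first Tuesday is therefore October 2 (1 days later).
The third Tuesday is 2 + 2×7 = October 16.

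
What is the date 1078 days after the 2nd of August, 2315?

+366 (one year; includes Feb 29, 2316) → Aug 2, 2316 (712 left).
+365 (one year) → Aug 2, 2317 (347 left).
Aug has 31 days: +30 → Sep 1, 2317 (317 left).
Sep has 30 days: +30 → Oct 1, 2317 (287 left).
Oct has 31 days: +31 → Nov 1, 2317 (256 left).
Nov has 30 days: +30 → Dec 1, 2317 (226 left).
Dec has 31 days: +31 → Jan 1, 2318 (195 left).
Jan has 31 days: +31 → Feb 1, 2318 (164 left).
Feb has 28 days: +28 → Mar 1, 2318 (136 left).
Mar has 31 days: +31 → Apr 1, 2318 (105 left).
Apr has 30 days: +30 → May 1, 2318 (75 left).
May has 31 days: +31 → Jun 1, 2318 (44 left).
Jun has 30 days: +30 → Jul 1, 2318 (14 left).
+14 → Jul 15, 2318.

July 15, 2318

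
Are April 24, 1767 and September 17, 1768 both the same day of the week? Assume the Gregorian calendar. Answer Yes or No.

From Apr 24, 1767 to Sep 17, 1768 is 512 days.
512 mod 7 = 1, so they are different weekdays.
(Apr 24, 1767 is a Friday; Sep 17, 1768 is a Saturday.)

No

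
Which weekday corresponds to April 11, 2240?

Saturday

Doomsday rule: the anchor day for the 2200s is Friday. For year 40: 40÷12 = 3 r 4, and 4÷4 = 1, so 3+4+1 = 8.
Friday + 8 ≡ Saturday — that's 2240's doomsday.
In April the doomsday date is Apr 4.
Apr 11 is 7 days after Apr 4; 7 mod 7 = 0, so Saturday + 0 = Saturday.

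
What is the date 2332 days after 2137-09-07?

January 26, 2144

+365 (one year) → Sep 7, 2138 (1967 left).
+365 (one year) → Sep 7, 2139 (1602 left).
+366 (one year; includes Feb 29, 2140) → Sep 7, 2140 (1236 left).
+365 (one year) → Sep 7, 2141 (871 left).
+365 (one year) → Sep 7, 2142 (506 left).
+365 (one year) → Sep 7, 2143 (141 left).
Sep has 30 days: +24 → Oct 1, 2143 (117 left).
Oct has 31 days: +31 → Nov 1, 2143 (86 left).
Nov has 30 days: +30 → Dec 1, 2143 (56 left).
Dec has 31 days: +31 → Jan 1, 2144 (25 left).
+25 → Jan 26, 2144.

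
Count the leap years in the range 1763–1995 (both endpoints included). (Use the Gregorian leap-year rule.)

56

Multiples of 4 in [1763,1995]: 58.
Of those, multiples of 100: 2 (not leap unless ÷400).
Multiples of 400: 0.
Leap years = 58 − 2 + 0 = 56.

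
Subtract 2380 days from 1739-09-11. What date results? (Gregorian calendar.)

March 6, 1733

−365 (one year) → Sep 11, 1738 (2015 left).
−365 (one year) → Sep 11, 1737 (1650 left).
−365 (one year) → Sep 11, 1736 (1285 left).
−366 (one year; includes Feb 29, 1736) → Sep 11, 1735 (919 left).
−365 (one year) → Sep 11, 1734 (554 left).
−365 (one year) → Sep 11, 1733 (189 left).
−11 → Aug 31, 1733 (end of Aug, 31 days; 178 left).
−31 → Jul 31, 1733 (end of Jul, 31 days; 147 left).
−31 → Jun 30, 1733 (end of Jun, 30 days; 116 left).
−30 → May 31, 1733 (end of May, 31 days; 86 left).
−31 → Apr 30, 1733 (end of Apr, 30 days; 55 left).
−30 → Mar 31, 1733 (end of Mar, 31 days; 25 left).
−25 → Mar 6, 1733.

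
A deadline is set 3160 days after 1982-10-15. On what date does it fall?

+365 (one year) → Oct 15, 1983 (2795 left).
+366 (one year; includes Feb 29, 1984) → Oct 15, 1984 (2429 left).
+365 (one year) → Oct 15, 1985 (2064 left).
+365 (one year) → Oct 15, 1986 (1699 left).
+365 (one year) → Oct 15, 1987 (1334 left).
+366 (one year; includes Feb 29, 1988) → Oct 15, 1988 (968 left).
+365 (one year) → Oct 15, 1989 (603 left).
+365 (one year) → Oct 15, 1990 (238 left).
Oct has 31 days: +17 → Nov 1, 1990 (221 left).
Nov has 30 days: +30 → Dec 1, 1990 (191 left).
Dec has 31 days: +31 → Jan 1, 1991 (160 left).
Jan has 31 days: +31 → Feb 1, 1991 (129 left).
Feb has 28 days: +28 → Mar 1, 1991 (101 left).
Mar has 31 days: +31 → Apr 1, 1991 (70 left).
Apr has 30 days: +30 → May 1, 1991 (40 left).
May has 31 days: +31 → Jun 1, 1991 (9 left).
+9 → Jun 10, 1991.

June 10, 1991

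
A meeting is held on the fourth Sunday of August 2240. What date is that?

August 1, 2240 is a Saturday.
The first Sunday is therefore August 2 (1 days later).
The fourth Sunday is 2 + 3×7 = August 23.

August 23, 2240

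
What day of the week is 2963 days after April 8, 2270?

Sunday

First find the weekday of Apr 8, 2270. Doomsday rule: the anchor day for the 2200s is Friday. For year 70: 70÷12 = 5 r 10, and 10÷4 = 2, so 5+10+2 = 17.
Friday + 17 ≡ Monday — that's 2270's doomsday.
In April the doomsday date is Apr 4.
Apr 8 is 4 days after Apr 4; 4 mod 7 = 4, so Monday + 4 = Friday.
2963 mod 7 = 2, so 2963 days after a Friday is Friday + 2 = Sunday.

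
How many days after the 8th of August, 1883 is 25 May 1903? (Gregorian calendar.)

7229

Aug 8, 1883 → Aug 8, 1884: 366 days (Feb 29, 1884 is in that span).
Aug 8, 1884 → Aug 8, 1885: 365 days.
Aug 8, 1885 → Aug 8, 1886: 365 days.
Aug 8, 1886 → Aug 8, 1887: 365 days.
Aug 8, 1887 → Aug 8, 1888: 366 days (Feb 29, 1888 is in that span).
Aug 8, 1888 → Aug 8, 1889: 365 days.
Aug 8, 1889 → Aug 8, 1890: 365 days.
Aug 8, 1890 → Aug 8, 1891: 365 days.
Aug 8, 1891 → Aug 8, 1892: 366 days (Feb 29, 1892 is in that span).
Aug 8, 1892 → Aug 8, 1893: 365 days.
Aug 8, 1893 → Aug 8, 1894: 365 days.
Aug 8, 1894 → Aug 8, 1895: 365 days.
Aug 8, 1895 → Aug 8, 1896: 366 days (Feb 29, 1896 is in that span).
Aug 8, 1896 → Aug 8, 1897: 365 days.
Aug 8, 1897 → Aug 8, 1898: 365 days.
Aug 8, 1898 → Aug 8, 1899: 365 days.
Aug 8, 1899 → Aug 8, 1900: 365 days.
Aug 8, 1900 → Aug 8, 1901: 365 days.
Aug 8, 1901 → Aug 8, 1902: 365 days.
Aug 8, 1902 → Sep 8, 1902: 31 days (August has 31).
Sep 8, 1902 → Oct 8, 1902: 30 days (September has 30).
Oct 8, 1902 → Nov 8, 1902: 31 days (October has 31).
Nov 8, 1902 → Dec 8, 1902: 30 days (November has 30).
Dec 8, 1902 → Jan 8, 1903: 31 days (December has 31).
Jan 8, 1903 → Feb 8, 1903: 31 days (January has 31).
Feb 8, 1903 → Mar 8, 1903: 28 days (February has 28).
Mar 8, 1903 → Apr 8, 1903: 31 days (March has 31).
Apr 8, 1903 → May 8, 1903: 30 days (April has 30).
May 8, 1903 → May 25, 1903: 17 days.
Total: 7229 days.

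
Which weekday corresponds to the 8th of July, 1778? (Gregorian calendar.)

Doomsday rule: the anchor day for the 1700s is Sunday. For year 78: 78÷12 = 6 r 6, and 6÷4 = 1, so 6+6+1 = 13.
Sunday + 13 ≡ Saturday — that's 1778's doomsday.
In July the doomsday date is Jul 11.
Jul 8 is 3 days before Jul 11; 3 mod 7 = 3, so Saturday − 3 = Wednesday.

Wednesday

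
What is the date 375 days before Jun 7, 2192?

May 29, 2191

−7 → May 31, 2192 (end of May, 31 days; 368 left).
−31 → Apr 30, 2192 (end of Apr, 30 days; 337 left).
−30 → Mar 31, 2192 (end of Mar, 31 days; 307 left).
−31 → Feb 29, 2192 (end of Feb, 29 days; 276 left).
−29 → Jan 31, 2192 (end of Jan, 31 days; 247 left).
−31 → Dec 31, 2191 (end of Dec, 31 days; 216 left).
−31 → Nov 30, 2191 (end of Nov, 30 days; 185 left).
−30 → Oct 31, 2191 (end of Oct, 31 days; 155 left).
−31 → Sep 30, 2191 (end of Sep, 30 days; 124 left).
−30 → Aug 31, 2191 (end of Aug, 31 days; 94 left).
−31 → Jul 31, 2191 (end of Jul, 31 days; 63 left).
−31 → Jun 30, 2191 (end of Jun, 30 days; 32 left).
−30 → May 31, 2191 (end of May, 31 days; 2 left).
−2 → May 29, 2191.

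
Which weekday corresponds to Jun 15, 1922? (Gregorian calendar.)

Thursday

Doomsday rule: the anchor day for the 1900s is Wednesday. For year 22: 22÷12 = 1 r 10, and 10÷4 = 2, so 1+10+2 = 13.
Wednesday + 13 ≡ Tuesday — that's 1922's doomsday.
In June the doomsday date is Jun 6.
Jun 15 is 9 days after Jun 6; 9 mod 7 = 2, so Tuesday + 2 = Thursday.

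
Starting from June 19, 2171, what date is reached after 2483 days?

April 6, 2178

+366 (one year; includes Feb 29, 2172) → Jun 19, 2172 (2117 left).
+365 (one year) → Jun 19, 2173 (1752 left).
+365 (one year) → Jun 19, 2174 (1387 left).
+365 (one year) → Jun 19, 2175 (1022 left).
+366 (one year; includes Feb 29, 2176) → Jun 19, 2176 (656 left).
+365 (one year) → Jun 19, 2177 (291 left).
Jun has 30 days: +12 → Jul 1, 2177 (279 left).
Jul has 31 days: +31 → Aug 1, 2177 (248 left).
Aug has 31 days: +31 → Sep 1, 2177 (217 left).
Sep has 30 days: +30 → Oct 1, 2177 (187 left).
Oct has 31 days: +31 → Nov 1, 2177 (156 left).
Nov has 30 days: +30 → Dec 1, 2177 (126 left).
Dec has 31 days: +31 → Jan 1, 2178 (95 left).
Jan has 31 days: +31 → Feb 1, 2178 (64 left).
Feb has 28 days: +28 → Mar 1, 2178 (36 left).
Mar has 31 days: +31 → Apr 1, 2178 (5 left).
+5 → Apr 6, 2178.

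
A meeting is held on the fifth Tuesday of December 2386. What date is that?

December 30, 2386

December 1, 2386 is a Monday.
The first Tuesday is therefore December 2 (1 days later).
The fifth Tuesday is 2 + 4×7 = December 30.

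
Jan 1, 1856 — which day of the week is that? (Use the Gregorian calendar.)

Doomsday rule: the anchor day for the 1800s is Friday. For year 56: 56÷12 = 4 r 8, and 8÷4 = 2, so 4+8+2 = 14.
Friday + 14 ≡ Friday — that's 1856's doomsday.
In January the doomsday date is Jan 4 (1856 is a leap year (divisible by 4)).
Jan 1 is 3 days before Jan 4; 3 mod 7 = 3, so Friday − 3 = Tuesday.

Tuesday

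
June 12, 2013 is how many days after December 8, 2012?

186

Dec 8, 2012 → Jan 8, 2013: 31 days (December has 31).
Jan 8, 2013 → Feb 8, 2013: 31 days (January has 31).
Feb 8, 2013 → Mar 8, 2013: 28 days (February has 28).
Mar 8, 2013 → Apr 8, 2013: 31 days (March has 31).
Apr 8, 2013 → May 8, 2013: 30 days (April has 30).
May 8, 2013 → Jun 8, 2013: 31 days (May has 31).
Jun 8, 2013 → Jun 12, 2013: 4 days.
Total: 186 days.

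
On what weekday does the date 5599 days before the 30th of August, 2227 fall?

Aug 30, 2227 is a Thursday.
5599 mod 7 = 6, so 5599 days before a Thursday is Thursday − 6 = Friday.

Friday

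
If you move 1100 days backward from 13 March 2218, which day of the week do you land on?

Thursday

First find the weekday of Mar 13, 2218. Doomsday rule: the anchor day for the 2200s is Friday. For year 18: 18÷12 = 1 r 6, and 6÷4 = 1, so 1+6+1 = 8.
Friday + 8 ≡ Saturday — that's 2218's doomsday.
In March the doomsday date is Mar 14.
Mar 13 is 1 day before Mar 14; 1 mod 7 = 1, so Saturday − 1 = Friday.
1100 mod 7 = 1, so 1100 days before a Friday is Friday − 1 = Thursday.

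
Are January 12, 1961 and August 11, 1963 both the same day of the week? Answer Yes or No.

No

From Jan 12, 1961 to Aug 11, 1963 is 941 days.
941 mod 7 = 3, so they are different weekdays.
(Jan 12, 1961 is a Thursday; Aug 11, 1963 is a Sunday.)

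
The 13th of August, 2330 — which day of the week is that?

Doomsday rule: the anchor day for the 2300s is Wednesday. For year 30: 30÷12 = 2 r 6, and 6÷4 = 1, so 2+6+1 = 9.
Wednesday + 9 ≡ Friday — that's 2330's doomsday.
In August the doomsday date is Aug 8.
Aug 13 is 5 days after Aug 8; 5 mod 7 = 5, so Friday + 5 = Wednesday.

Wednesday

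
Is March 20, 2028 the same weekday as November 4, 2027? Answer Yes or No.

From Nov 4, 2027 to Mar 20, 2028 is 137 days.
137 mod 7 = 4, so they are different weekdays.
(Nov 4, 2027 is a Thursday; Mar 20, 2028 is a Monday.)

No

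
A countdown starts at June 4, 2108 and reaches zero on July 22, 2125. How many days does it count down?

6257

Jun 4, 2108 → Jun 4, 2109: 365 days.
Jun 4, 2109 → Jun 4, 2110: 365 days.
Jun 4, 2110 → Jun 4, 2111: 365 days.
Jun 4, 2111 → Jun 4, 2112: 366 days (Feb 29, 2112 is in that span).
Jun 4, 2112 → Jun 4, 2113: 365 days.
Jun 4, 2113 → Jun 4, 2114: 365 days.
Jun 4, 2114 → Jun 4, 2115: 365 days.
Jun 4, 2115 → Jun 4, 2116: 366 days (Feb 29, 2116 is in that span).
Jun 4, 2116 → Jun 4, 2117: 365 days.
Jun 4, 2117 → Jun 4, 2118: 365 days.
Jun 4, 2118 → Jun 4, 2119: 365 days.
Jun 4, 2119 → Jun 4, 2120: 366 days (Feb 29, 2120 is in that span).
Jun 4, 2120 → Jun 4, 2121: 365 days.
Jun 4, 2121 → Jun 4, 2122: 365 days.
Jun 4, 2122 → Jun 4, 2123: 365 days.
Jun 4, 2123 → Jun 4, 2124: 366 days (Feb 29, 2124 is in that span).
Jun 4, 2124 → Jun 4, 2125: 365 days.
Jun 4, 2125 → Jul 4, 2125: 30 days (June has 30).
Jul 4, 2125 → Jul 22, 2125: 18 days.
Total: 6257 days.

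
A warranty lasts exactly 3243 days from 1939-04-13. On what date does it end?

February 28, 1948

+366 (one year; includes Feb 29, 1940) → Apr 13, 1940 (2877 left).
+365 (one year) → Apr 13, 1941 (2512 left).
+365 (one year) → Apr 13, 1942 (2147 left).
+365 (one year) → Apr 13, 1943 (1782 left).
+366 (one year; includes Feb 29, 1944) → Apr 13, 1944 (1416 left).
+365 (one year) → Apr 13, 1945 (1051 left).
+365 (one year) → Apr 13, 1946 (686 left).
+365 (one year) → Apr 13, 1947 (321 left).
Apr has 30 days: +18 → May 1, 1947 (303 left).
May has 31 days: +31 → Jun 1, 1947 (272 left).
Jun has 30 days: +30 → Jul 1, 1947 (242 left).
Jul has 31 days: +31 → Aug 1, 1947 (211 left).
Aug has 31 days: +31 → Sep 1, 1947 (180 left).
Sep has 30 days: +30 → Oct 1, 1947 (150 left).
Oct has 31 days: +31 → Nov 1, 1947 (119 left).
Nov has 30 days: +30 → Dec 1, 1947 (89 left).
Dec has 31 days: +31 → Jan 1, 1948 (58 left).
Jan has 31 days: +31 → Feb 1, 1948 (27 left).
+27 → Feb 28, 1948.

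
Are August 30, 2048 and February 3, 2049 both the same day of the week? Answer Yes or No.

No

From Aug 30, 2048 to Feb 3, 2049 is 157 days.
157 mod 7 = 3, so they are different weekdays.
(Aug 30, 2048 is a Sunday; Feb 3, 2049 is a Wednesday.)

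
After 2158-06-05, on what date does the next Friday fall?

Jun 5, 2158 is a Monday.
From Monday to the next Friday is 4 days.
Jun 5, 2158 + 4 = Jun 9, 2158.

June 9, 2158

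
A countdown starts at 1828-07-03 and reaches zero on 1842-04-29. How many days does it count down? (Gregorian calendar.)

Jul 3, 1828 → Jul 3, 1829: 365 days.
Jul 3, 1829 → Jul 3, 1830: 365 days.
Jul 3, 1830 → Jul 3, 1831: 365 days.
Jul 3, 1831 → Jul 3, 1832: 366 days (Feb 29, 1832 is in that span).
Jul 3, 1832 → Jul 3, 1833: 365 days.
Jul 3, 1833 → Jul 3, 1834: 365 days.
Jul 3, 1834 → Jul 3, 1835: 365 days.
Jul 3, 1835 → Jul 3, 1836: 366 days (Feb 29, 1836 is in that span).
Jul 3, 1836 → Jul 3, 1837: 365 days.
Jul 3, 1837 → Jul 3, 1838: 365 days.
Jul 3, 1838 → Jul 3, 1839: 365 days.
Jul 3, 1839 → Jul 3, 1840: 366 days (Feb 29, 1840 is in that span).
Jul 3, 1840 → Jul 3, 1841: 365 days.
Jul 3, 1841 → Aug 3, 1841: 31 days (July has 31).
Aug 3, 1841 → Sep 3, 1841: 31 days (August has 31).
Sep 3, 1841 → Oct 3, 1841: 30 days (September has 30).
Oct 3, 1841 → Nov 3, 1841: 31 days (October has 31).
Nov 3, 1841 → Dec 3, 1841: 30 days (November has 30).
Dec 3, 1841 → Jan 3, 1842: 31 days (December has 31).
Jan 3, 1842 → Feb 3, 1842: 31 days (January has 31).
Feb 3, 1842 → Mar 3, 1842: 28 days (February has 28).
Mar 3, 1842 → Apr 3, 1842: 31 days (March has 31).
Apr 3, 1842 → Apr 29, 1842: 26 days.
Total: 5048 days.

5048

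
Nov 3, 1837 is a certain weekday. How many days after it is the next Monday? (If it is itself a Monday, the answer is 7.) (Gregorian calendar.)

Nov 3, 1837 is a Friday.
From Friday to the next Monday is 3 days.

3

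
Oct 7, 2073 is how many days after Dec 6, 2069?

Dec 6, 2069 → Dec 6, 2070: 365 days.
Dec 6, 2070 → Dec 6, 2071: 365 days.
Dec 6, 2071 → Dec 6, 2072: 366 days (Feb 29, 2072 is in that span).
Dec 6, 2072 → Jan 6, 2073: 31 days (December has 31).
Jan 6, 2073 → Feb 6, 2073: 31 days (January has 31).
Feb 6, 2073 → Mar 6, 2073: 28 days (February has 28).
Mar 6, 2073 → Apr 6, 2073: 31 days (March has 31).
Apr 6, 2073 → May 6, 2073: 30 days (April has 30).
May 6, 2073 → Jun 6, 2073: 31 days (May has 31).
Jun 6, 2073 → Jul 6, 2073: 30 days (June has 30).
Jul 6, 2073 → Aug 6, 2073: 31 days (July has 31).
Aug 6, 2073 → Sep 6, 2073: 31 days (August has 31).
Sep 6, 2073 → Oct 6, 2073: 30 days (September has 30).
Oct 6, 2073 → Oct 7, 2073: 1 days.
Total: 1401 days.

1401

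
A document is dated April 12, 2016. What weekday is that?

Doomsday rule: the anchor day for the 2000s is Tuesday. For year 16: 16÷12 = 1 r 4, and 4÷4 = 1, so 1+4+1 = 6.
Tuesday + 6 ≡ Monday — that's 2016's doomsday.
In April the doomsday date is Apr 4.
Apr 12 is 8 days after Apr 4; 8 mod 7 = 1, so Monday + 1 = Tuesday.

Tuesday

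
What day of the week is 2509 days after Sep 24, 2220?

Wednesday

First find the weekday of Sep 24, 2220. Doomsday rule: the anchor day for the 2200s is Friday. For year 20: 20÷12 = 1 r 8, and 8÷4 = 2, so 1+8+2 = 11.
Friday + 11 ≡ Tuesday — that's 2220's doomsday.
In September the doomsday date is Sep 5.
Sep 24 is 19 days after Sep 5; 19 mod 7 = 5, so Tuesday + 5 = Sunday.
2509 mod 7 = 3, so 2509 days after a Sunday is Sunday + 3 = Wednesday.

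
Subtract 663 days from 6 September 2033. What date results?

−365 (one year) → Sep 6, 2032 (298 left).
−6 → Aug 31, 2032 (end of Aug, 31 days; 292 left).
−31 → Jul 31, 2032 (end of Jul, 31 days; 261 left).
−31 → Jun 30, 2032 (end of Jun, 30 days; 230 left).
−30 → May 31, 2032 (end of May, 31 days; 200 left).
−31 → Apr 30, 2032 (end of Apr, 30 days; 169 left).
−30 → Mar 31, 2032 (end of Mar, 31 days; 139 left).
−31 → Feb 29, 2032 (end of Feb, 29 days; 108 left).
−29 → Jan 31, 2032 (end of Jan, 31 days; 79 left).
−31 → Dec 31, 2031 (end of Dec, 31 days; 48 left).
−31 → Nov 30, 2031 (end of Nov, 30 days; 17 left).
−17 → Nov 13, 2031.

November 13, 2031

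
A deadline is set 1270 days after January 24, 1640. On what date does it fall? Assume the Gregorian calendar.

+366 (one year; includes Feb 29, 1640) → Jan 24, 1641 (904 left).
+365 (one year) → Jan 24, 1642 (539 left).
+365 (one year) → Jan 24, 1643 (174 left).
Jan has 31 days: +8 → Feb 1, 1643 (166 left).
Feb has 28 days: +28 → Mar 1, 1643 (138 left).
Mar has 31 days: +31 → Apr 1, 1643 (107 left).
Apr has 30 days: +30 → May 1, 1643 (77 left).
May has 31 days: +31 → Jun 1, 1643 (46 left).
Jun has 30 days: +30 → Jul 1, 1643 (16 left).
+16 → Jul 17, 1643.

July 17, 1643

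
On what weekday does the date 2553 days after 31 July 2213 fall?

Thursday

Jul 31, 2213 is a Saturday.
2553 mod 7 = 5, so 2553 days after a Saturday is Saturday + 5 = Thursday.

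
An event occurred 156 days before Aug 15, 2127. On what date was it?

−15 → Jul 31, 2127 (end of Jul, 31 days; 141 left).
−31 → Jun 30, 2127 (end of Jun, 30 days; 110 left).
−30 → May 31, 2127 (end of May, 31 days; 80 left).
−31 → Apr 30, 2127 (end of Apr, 30 days; 49 left).
−30 → Mar 31, 2127 (end of Mar, 31 days; 19 left).
−19 → Mar 12, 2127.

March 12, 2127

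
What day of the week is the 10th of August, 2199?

Saturday

Doomsday rule: the anchor day for the 2100s is Sunday. For year 99: 99÷12 = 8 r 3, and 3÷4 = 0, so 8+3+0 = 11.
Sunday + 11 ≡ Thursday — that's 2199's doomsday.
In August the doomsday date is Aug 8.
Aug 10 is 2 days after Aug 8; 2 mod 7 = 2, so Thursday + 2 = Saturday.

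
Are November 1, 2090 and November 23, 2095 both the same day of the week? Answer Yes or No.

From Nov 1, 2090 to Nov 23, 2095 is 1848 days.
1848 mod 7 = 0, so they are the same weekday.
(Nov 1, 2090 is a Wednesday; Nov 23, 2095 is a Wednesday.)

Yes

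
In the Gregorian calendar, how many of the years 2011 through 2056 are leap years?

Multiples of 4 in [2011,2056]: 12.
Of those, multiples of 100: 0 (not leap unless ÷400).
Multiples of 400: 0.
Leap years = 12 − 0 + 0 = 12.

12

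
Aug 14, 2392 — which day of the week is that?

Friday

Doomsday rule: the anchor day for the 2300s is Wednesday. For year 92: 92÷12 = 7 r 8, and 8÷4 = 2, so 7+8+2 = 17.
Wednesday + 17 ≡ Saturday — that's 2392's doomsday.
In August the doomsday date is Aug 8.
Aug 14 is 6 days after Aug 8; 6 mod 7 = 6, so Saturday + 6 = Friday.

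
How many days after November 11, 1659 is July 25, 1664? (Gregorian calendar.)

1718

Nov 11, 1659 → Nov 11, 1660: 366 days (Feb 29, 1660 is in that span).
Nov 11, 1660 → Nov 11, 1661: 365 days.
Nov 11, 1661 → Nov 11, 1662: 365 days.
Nov 11, 1662 → Nov 11, 1663: 365 days.
Nov 11, 1663 → Dec 11, 1663: 30 days (November has 30).
Dec 11, 1663 → Jan 11, 1664: 31 days (December has 31).
Jan 11, 1664 → Feb 11, 1664: 31 days (January has 31).
Feb 11, 1664 → Mar 11, 1664: 29 days (February has 29).
Mar 11, 1664 → Apr 11, 1664: 31 days (March has 31).
Apr 11, 1664 → May 11, 1664: 30 days (April has 30).
May 11, 1664 → Jun 11, 1664: 31 days (May has 31).
Jun 11, 1664 → Jul 11, 1664: 30 days (June has 30).
Jul 11, 1664 → Jul 25, 1664: 14 days.
Total: 1718 days.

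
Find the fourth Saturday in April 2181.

April 28, 2181

April 1, 2181 is a Sunday.
The first Saturday is therefore April 7 (6 days later).
The fourth Saturday is 7 + 3×7 = April 28.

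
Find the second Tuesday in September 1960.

September 13, 1960

September 1, 1960 is a Thursday.
The first Tuesday is therefore September 6 (5 days later).
The second Tuesday is 6 + 1×7 = September 13.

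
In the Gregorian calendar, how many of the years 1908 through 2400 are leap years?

121

Multiples of 4 in [1908,2400]: 124.
Of those, multiples of 100: 5 (not leap unless ÷400).
Multiples of 400: 2.
Leap years = 124 − 5 + 2 = 121.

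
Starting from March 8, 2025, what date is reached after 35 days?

Mar has 31 days: +24 → Apr 1, 2025 (11 left).
+11 → Apr 12, 2025.

April 12, 2025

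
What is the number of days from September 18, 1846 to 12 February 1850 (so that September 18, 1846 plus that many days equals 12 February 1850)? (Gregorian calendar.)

1243

Sep 18, 1846 → Sep 18, 1847: 365 days.
Sep 18, 1847 → Sep 18, 1848: 366 days (Feb 29, 1848 is in that span).
Sep 18, 1848 → Sep 18, 1849: 365 days.
Sep 18, 1849 → Oct 18, 1849: 30 days (September has 30).
Oct 18, 1849 → Nov 18, 1849: 31 days (October has 31).
Nov 18, 1849 → Dec 18, 1849: 30 days (November has 30).
Dec 18, 1849 → Jan 18, 1850: 31 days (December has 31).
Jan 18, 1850 → Feb 12, 1850: 25 days.
Total: 1243 days.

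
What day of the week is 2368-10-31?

Thursday

Doomsday rule: the anchor day for the 2300s is Wednesday. For year 68: 68÷12 = 5 r 8, and 8÷4 = 2, so 5+8+2 = 15.
Wednesday + 15 ≡ Thursday — that's 2368's doomsday.
In October the doomsday date is Oct 10.
Oct 31 is 21 days after Oct 10; 21 mod 7 = 0, so Thursday + 0 = Thursday.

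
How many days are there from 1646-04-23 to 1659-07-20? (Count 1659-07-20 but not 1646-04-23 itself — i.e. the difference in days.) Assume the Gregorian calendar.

4836

Apr 23, 1646 → Apr 23, 1647: 365 days.
Apr 23, 1647 → Apr 23, 1648: 366 days (Feb 29, 1648 is in that span).
Apr 23, 1648 → Apr 23, 1649: 365 days.
Apr 23, 1649 → Apr 23, 1650: 365 days.
Apr 23, 1650 → Apr 23, 1651: 365 days.
Apr 23, 1651 → Apr 23, 1652: 366 days (Feb 29, 1652 is in that span).
Apr 23, 1652 → Apr 23, 1653: 365 days.
Apr 23, 1653 → Apr 23, 1654: 365 days.
Apr 23, 1654 → Apr 23, 1655: 365 days.
Apr 23, 1655 → Apr 23, 1656: 366 days (Feb 29, 1656 is in that span).
Apr 23, 1656 → Apr 23, 1657: 365 days.
Apr 23, 1657 → Apr 23, 1658: 365 days.
Apr 23, 1658 → Apr 23, 1659: 365 days.
Apr 23, 1659 → May 23, 1659: 30 days (April has 30).
May 23, 1659 → Jun 23, 1659: 31 days (May has 31).
Jun 23, 1659 → Jul 20, 1659: 27 days.
Total: 4836 days.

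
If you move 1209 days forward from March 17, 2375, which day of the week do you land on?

First find the weekday of Mar 17, 2375. Doomsday rule: the anchor day for the 2300s is Wednesday. For year 75: 75÷12 = 6 r 3, and 3÷4 = 0, so 6+3+0 = 9.
Wednesday + 9 ≡ Friday — that's 2375's doomsday.
In March the doomsday date is Mar 14.
Mar 17 is 3 days after Mar 14; 3 mod 7 = 3, so Friday + 3 = Monday.
1209 mod 7 = 5, so 1209 days after a Monday is Monday + 5 = Saturday.

Saturday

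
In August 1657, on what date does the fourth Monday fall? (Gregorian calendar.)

August 27, 1657

August 1, 1657 is a Wednesday.
The first Monday is therefore August 6 (5 days later).
The fourth Monday is 6 + 3×7 = August 27.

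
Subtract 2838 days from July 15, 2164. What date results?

October 7, 2156

−366 (one year; includes Feb 29, 2164) → Jul 15, 2163 (2472 left).
−365 (one year) → Jul 15, 2162 (2107 left).
−365 (one year) → Jul 15, 2161 (1742 left).
−365 (one year) → Jul 15, 2160 (1377 left).
−366 (one year; includes Feb 29, 2160) → Jul 15, 2159 (1011 left).
−365 (one year) → Jul 15, 2158 (646 left).
−365 (one year) → Jul 15, 2157 (281 left).
−15 → Jun 30, 2157 (end of Jun, 30 days; 266 left).
−30 → May 31, 2157 (end of May, 31 days; 236 left).
−31 → Apr 30, 2157 (end of Apr, 30 days; 205 left).
−30 → Mar 31, 2157 (end of Mar, 31 days; 175 left).
−31 → Feb 28, 2157 (end of Feb, 28 days; 144 left).
−28 → Jan 31, 2157 (end of Jan, 31 days; 116 left).
−31 → Dec 31, 2156 (end of Dec, 31 days; 85 left).
−31 → Nov 30, 2156 (end of Nov, 30 days; 54 left).
−30 → Oct 31, 2156 (end of Oct, 31 days; 24 left).
−24 → Oct 7, 2156.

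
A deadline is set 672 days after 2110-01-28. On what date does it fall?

December 1, 2111

+365 (one year) → Jan 28, 2111 (307 left).
Jan has 31 days: +4 → Feb 1, 2111 (303 left).
Feb has 28 days: +28 → Mar 1, 2111 (275 left).
Mar has 31 days: +31 → Apr 1, 2111 (244 left).
Apr has 30 days: +30 → May 1, 2111 (214 left).
May has 31 days: +31 → Jun 1, 2111 (183 left).
Jun has 30 days: +30 → Jul 1, 2111 (153 left).
Jul has 31 days: +31 → Aug 1, 2111 (122 left).
Aug has 31 days: +31 → Sep 1, 2111 (91 left).
Sep has 30 days: +30 → Oct 1, 2111 (61 left).
Oct has 31 days: +31 → Nov 1, 2111 (30 left).
Nov has 30 days: +30 → Dec 1, 2111 (0 left).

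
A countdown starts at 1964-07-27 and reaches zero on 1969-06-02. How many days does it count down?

1771

Jul 27, 1964 → Jul 27, 1965: 365 days.
Jul 27, 1965 → Jul 27, 1966: 365 days.
Jul 27, 1966 → Jul 27, 1967: 365 days.
Jul 27, 1967 → Jul 27, 1968: 366 days (Feb 29, 1968 is in that span).
Jul 27, 1968 → Aug 27, 1968: 31 days (July has 31).
Aug 27, 1968 → Sep 27, 1968: 31 days (August has 31).
Sep 27, 1968 → Oct 27, 1968: 30 days (September has 30).
Oct 27, 1968 → Nov 27, 1968: 31 days (October has 31).
Nov 27, 1968 → Dec 27, 1968: 30 days (November has 30).
Dec 27, 1968 → Jan 27, 1969: 31 days (December has 31).
Jan 27, 1969 → Feb 27, 1969: 31 days (January has 31).
Feb 27, 1969 → Mar 27, 1969: 28 days (February has 28).
Mar 27, 1969 → Apr 27, 1969: 31 days (March has 31).
Apr 27, 1969 → May 27, 1969: 30 days (April has 30).
May 27, 1969 → Jun 2, 1969: 6 days.
Total: 1771 days.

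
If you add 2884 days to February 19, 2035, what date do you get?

+365 (one year) → Feb 19, 2036 (2519 left).
+366 (one year; includes Feb 29, 2036) → Feb 19, 2037 (2153 left).
+365 (one year) → Feb 19, 2038 (1788 left).
+365 (one year) → Feb 19, 2039 (1423 left).
+365 (one year) → Feb 19, 2040 (1058 left).
+366 (one year; includes Feb 29, 2040) → Feb 19, 2041 (692 left).
+365 (one year) → Feb 19, 2042 (327 left).
Feb has 28 days: +10 → Mar 1, 2042 (317 left).
Mar has 31 days: +31 → Apr 1, 2042 (286 left).
Apr has 30 days: +30 → May 1, 2042 (256 left).
May has 31 days: +31 → Jun 1, 2042 (225 left).
Jun has 30 days: +30 → Jul 1, 2042 (195 left).
Jul has 31 days: +31 → Aug 1, 2042 (164 left).
Aug has 31 days: +31 → Sep 1, 2042 (133 left).
Sep has 30 days: +30 → Oct 1, 2042 (103 left).
Oct has 31 days: +31 → Nov 1, 2042 (72 left).
Nov has 30 days: +30 → Dec 1, 2042 (42 left).
Dec has 31 days: +31 → Jan 1, 2043 (11 left).
+11 → Jan 12, 2043.

January 12, 2043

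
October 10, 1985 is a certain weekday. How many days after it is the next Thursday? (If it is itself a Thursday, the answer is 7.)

7

Oct 10, 1985 is a Thursday.
From Thursday to the next Thursday is 7 days.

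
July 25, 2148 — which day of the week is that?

Thursday

Doomsday rule: the anchor day for the 2100s is Sunday. For year 48: 48÷12 = 4 r 0, and 0÷4 = 0, so 4+0+0 = 4.
Sunday + 4 ≡ Thursday — that's 2148's doomsday.
In July the doomsday date is Jul 11.
Jul 25 is 14 days after Jul 11; 14 mod 7 = 0, so Thursday + 0 = Thursday.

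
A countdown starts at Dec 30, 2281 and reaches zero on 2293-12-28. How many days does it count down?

Dec 30, 2281 → Dec 30, 2282: 365 days.
Dec 30, 2282 → Dec 30, 2283: 365 days.
Dec 30, 2283 → Dec 30, 2284: 366 days (Feb 29, 2284 is in that span).
Dec 30, 2284 → Dec 30, 2285: 365 days.
Dec 30, 2285 → Dec 30, 2286: 365 days.
Dec 30, 2286 → Dec 30, 2287: 365 days.
Dec 30, 2287 → Dec 30, 2288: 366 days (Feb 29, 2288 is in that span).
Dec 30, 2288 → Dec 30, 2289: 365 days.
Dec 30, 2289 → Dec 30, 2290: 365 days.
Dec 30, 2290 → Dec 30, 2291: 365 days.
Dec 30, 2291 → Dec 30, 2292: 366 days (Feb 29, 2292 is in that span).
Dec 30, 2292 → Jan 30, 2293: 31 days (December has 31).
Jan 30, 2293 → Feb 28, 2293: 29 days (January has 31).
Feb 28, 2293 → Mar 28, 2293: 28 days (February has 28).
Mar 28, 2293 → Apr 28, 2293: 31 days (March has 31).
Apr 28, 2293 → May 28, 2293: 30 days (April has 30).
May 28, 2293 → Jun 28, 2293: 31 days (May has 31).
Jun 28, 2293 → Jul 28, 2293: 30 days (June has 30).
Jul 28, 2293 → Aug 28, 2293: 31 days (July has 31).
Aug 28, 2293 → Sep 28, 2293: 31 days (August has 31).
Sep 28, 2293 → Oct 28, 2293: 30 days (September has 30).
Oct 28, 2293 → Nov 28, 2293: 31 days (October has 31).
Nov 28, 2293 → Dec 28, 2293: 30 days.
Total: 4381 days.

4381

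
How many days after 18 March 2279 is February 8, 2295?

Mar 18, 2279 → Mar 18, 2280: 366 days (Feb 29, 2280 is in that span).
Mar 18, 2280 → Mar 18, 2281: 365 days.
Mar 18, 2281 → Mar 18, 2282: 365 days.
Mar 18, 2282 → Mar 18, 2283: 365 days.
Mar 18, 2283 → Mar 18, 2284: 366 days (Feb 29, 2284 is in that span).
Mar 18, 2284 → Mar 18, 2285: 365 days.
Mar 18, 2285 → Mar 18, 2286: 365 days.
Mar 18, 2286 → Mar 18, 2287: 365 days.
Mar 18, 2287 → Mar 18, 2288: 366 days (Feb 29, 2288 is in that span).
Mar 18, 2288 → Mar 18, 2289: 365 days.
Mar 18, 2289 → Mar 18, 2290: 365 days.
Mar 18, 2290 → Mar 18, 2291: 365 days.
Mar 18, 2291 → Mar 18, 2292: 366 days (Feb 29, 2292 is in that span).
Mar 18, 2292 → Mar 18, 2293: 365 days.
Mar 18, 2293 → Mar 18, 2294: 365 days.
Mar 18, 2294 → Apr 18, 2294: 31 days (March has 31).
Apr 18, 2294 → May 18, 2294: 30 days (April has 30).
May 18, 2294 → Jun 18, 2294: 31 days (May has 31).
Jun 18, 2294 → Jul 18, 2294: 30 days (June has 30).
Jul 18, 2294 → Aug 18, 2294: 31 days (July has 31).
Aug 18, 2294 → Sep 18, 2294: 31 days (August has 31).
Sep 18, 2294 → Oct 18, 2294: 30 days (September has 30).
Oct 18, 2294 → Nov 18, 2294: 31 days (October has 31).
Nov 18, 2294 → Dec 18, 2294: 30 days (November has 30).
Dec 18, 2294 → Jan 18, 2295: 31 days (December has 31).
Jan 18, 2295 → Feb 8, 2295: 21 days.
Total: 5806 days.

5806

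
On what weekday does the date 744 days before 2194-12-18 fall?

Tuesday

Dec 18, 2194 is a Thursday.
744 mod 7 = 2, so 744 days before a Thursday is Thursday − 2 = Tuesday.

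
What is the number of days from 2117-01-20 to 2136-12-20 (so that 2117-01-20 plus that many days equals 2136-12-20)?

7274

Jan 20, 2117 → Jan 20, 2118: 365 days.
Jan 20, 2118 → Jan 20, 2119: 365 days.
Jan 20, 2119 → Jan 20, 2120: 365 days.
Jan 20, 2120 → Jan 20, 2121: 366 days (Feb 29, 2120 is in that span).
Jan 20, 2121 → Jan 20, 2122: 365 days.
Jan 20, 2122 → Jan 20, 2123: 365 days.
Jan 20, 2123 → Jan 20, 2124: 365 days.
Jan 20, 2124 → Jan 20, 2125: 366 days (Feb 29, 2124 is in that span).
Jan 20, 2125 → Jan 20, 2126: 365 days.
Jan 20, 2126 → Jan 20, 2127: 365 days.
Jan 20, 2127 → Jan 20, 2128: 365 days.
Jan 20, 2128 → Jan 20, 2129: 366 days (Feb 29, 2128 is in that span).
Jan 20, 2129 → Jan 20, 2130: 365 days.
Jan 20, 2130 → Jan 20, 2131: 365 days.
Jan 20, 2131 → Jan 20, 2132: 365 days.
Jan 20, 2132 → Jan 20, 2133: 366 days (Feb 29, 2132 is in that span).
Jan 20, 2133 → Jan 20, 2134: 365 days.
Jan 20, 2134 → Jan 20, 2135: 365 days.
Jan 20, 2135 → Jan 20, 2136: 365 days.
Jan 20, 2136 → Feb 20, 2136: 31 days (January has 31).
Feb 20, 2136 → Mar 20, 2136: 29 days (February has 29).
Mar 20, 2136 → Apr 20, 2136: 31 days (March has 31).
Apr 20, 2136 → May 20, 2136: 30 days (April has 30).
May 20, 2136 → Jun 20, 2136: 31 days (May has 31).
Jun 20, 2136 → Jul 20, 2136: 30 days (June has 30).
Jul 20, 2136 → Aug 20, 2136: 31 days (July has 31).
Aug 20, 2136 → Sep 20, 2136: 31 days (August has 31).
Sep 20, 2136 → Oct 20, 2136: 30 days (September has 30).
Oct 20, 2136 → Nov 20, 2136: 31 days (October has 31).
Nov 20, 2136 → Dec 20, 2136: 30 days.
Total: 7274 days.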